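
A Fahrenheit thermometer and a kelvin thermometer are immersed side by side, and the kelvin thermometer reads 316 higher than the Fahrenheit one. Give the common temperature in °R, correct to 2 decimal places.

323.26°R

Let x be the Fahrenheit reading; then the kelvin reading is 5/9·x + 255.372.
(5/9·x + 255.372) - x = 316  ⇒  (-4/9)·x = 60.6278  ⇒  x = -136.4125°F.
In Celsius: (-136.4125 - 32) × 5/9 = -93.5625°C.
In Rankine: -93.5625 × 1.8 + 491.67 = 323.26°R.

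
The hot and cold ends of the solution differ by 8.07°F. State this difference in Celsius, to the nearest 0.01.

4.48°C

An interval of 1°F corresponds to 5/9°C.
8.07 × 5/9 = 4.48.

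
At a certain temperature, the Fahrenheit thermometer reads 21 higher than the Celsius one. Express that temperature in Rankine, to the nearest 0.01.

Let x be the Celsius reading; then the Fahrenheit reading is 1.8·x + 32.
(1.8·x + 32) - x = 21  ⇒  (0.8)·x = -11  ⇒  x = -13.7500°C.
In Rankine: -13.7500 × 1.8 + 491.67 = 466.92°R.

466.92°R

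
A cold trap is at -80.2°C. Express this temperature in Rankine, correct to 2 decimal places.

In Rankine: -80.2000 × 1.8 + 491.67 = 347.31°R.

347.31°R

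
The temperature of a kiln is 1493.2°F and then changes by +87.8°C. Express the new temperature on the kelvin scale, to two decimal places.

1172.73 K

Initial temperature in Celsius: (1493.2 - 32) × 5/9 = 811.7778°C.
Final Celsius temperature: 811.7778 + 87.8000 = 899.5778°C.
In kelvin: 899.5778 + 273.15 = 1172.73 K.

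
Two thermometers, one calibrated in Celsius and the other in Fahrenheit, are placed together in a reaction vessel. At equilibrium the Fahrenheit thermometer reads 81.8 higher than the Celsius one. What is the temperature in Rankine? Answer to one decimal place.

603.7°R

Let x be the Celsius reading; then the Fahrenheit reading is 1.8·x + 32.
(1.8·x + 32) - x = 81.8  ⇒  (0.8)·x = 49.8  ⇒  x = 62.2500°C.
In Rankine: 62.2500 × 1.8 + 491.67 = 603.7°R.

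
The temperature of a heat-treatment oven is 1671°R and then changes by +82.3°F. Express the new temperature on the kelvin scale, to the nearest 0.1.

974.1 K

Initial temperature in Celsius: (1671 - 491.67) × 5/9 = 655.1833°C.
The 82.3°F change is an interval, so only the factor 5/9 applies: +82.3 × 5/9 = +45.7222°C.
Final Celsius temperature: 655.1833 + 45.7222 = 700.9056°C.
In kelvin: 700.9056 + 273.15 = 974.1 K.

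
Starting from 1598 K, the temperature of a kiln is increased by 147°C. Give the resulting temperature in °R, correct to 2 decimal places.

Initial temperature in Celsius: 1598 - 273.15 = 1324.8500°C.
Final Celsius temperature: 1324.8500 + 147.0000 = 1471.8500°C.
In Rankine: 1471.8500 × 1.8 + 491.67 = 3141.00°R.

3141.00°R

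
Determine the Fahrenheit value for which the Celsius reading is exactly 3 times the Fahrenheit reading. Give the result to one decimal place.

-7.3°F

Let F be the Fahrenheit reading. The Celsius reading is C = 5/9·F - 17.7778.
Require C = 3·F: 5/9·F - 17.7778 = 3·F.
(-22/9)·F = 17.7778  ⇒  F = -7.3.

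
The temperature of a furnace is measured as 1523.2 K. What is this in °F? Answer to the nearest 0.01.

In Celsius: 1523.2 - 273.15 = 1250.0500°C.
In Fahrenheit: 1250.0500 × 1.8 + 32 = 2282.09°F.

2282.09°F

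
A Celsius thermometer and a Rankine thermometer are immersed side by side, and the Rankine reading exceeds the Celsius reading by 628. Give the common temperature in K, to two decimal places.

Let x be the Celsius reading; then the Rankine reading is 1.8·x + 491.67.
(1.8·x + 491.67) - x = 628  ⇒  (0.8)·x = 136.33  ⇒  x = 170.4125°C.
In kelvin: 170.4125 + 273.15 = 443.56 K.

443.56 K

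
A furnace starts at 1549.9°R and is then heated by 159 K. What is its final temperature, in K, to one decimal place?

Initial temperature in Celsius: (1549.9 - 491.67) × 5/9 = 587.9056°C.
The 159 K change is an interval; Kelvin and Celsius degrees are the same size, so ΔC = +159°C.
Final Celsius temperature: 587.9056 + 159.0000 = 746.9056°C.
In kelvin: 746.9056 + 273.15 = 1020.1 K.

1020.1 K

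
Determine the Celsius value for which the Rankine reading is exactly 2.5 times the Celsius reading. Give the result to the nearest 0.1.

Let C be the Celsius reading. The Rankine reading is R = 1.8·C + 491.67.
Require R = 2.5·C: 1.8·C + 491.67 = 2.5·C.
(-0.7)·C = -491.67  ⇒  C = 702.4.

702.4°C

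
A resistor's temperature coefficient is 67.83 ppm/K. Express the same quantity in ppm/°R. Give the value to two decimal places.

The quantity depends on a temperature interval, so only the ratio of degree sizes applies; the offset between the scales is irrelevant.
A change of 1°R is a change of 5/9 K, so per °R the value is 67.83 × 5/9 = 37.68.

37.68 ppm/°R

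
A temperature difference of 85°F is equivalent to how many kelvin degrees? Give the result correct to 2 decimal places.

47.22 K

Only the scale ratio 5/9 matters for a change in temperature.
85 × 5/9 = 47.22.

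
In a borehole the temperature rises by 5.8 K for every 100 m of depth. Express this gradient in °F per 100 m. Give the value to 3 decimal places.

10.440 °F/100 m

The quantity depends on a temperature interval, so only the ratio of degree sizes applies; the offset between the scales is irrelevant.
A change of 1 K is a change of 1.8°F, so 5.8 × 1.8 = 10.440.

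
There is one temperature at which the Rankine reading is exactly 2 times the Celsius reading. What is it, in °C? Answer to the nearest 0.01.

2458.35°C

Let C be the Celsius reading. The Rankine reading is R = 1.8·C + 491.67.
Require R = 2·C: 1.8·C + 491.67 = 2·C.
(-0.2)·C = -491.67  ⇒  C = 2458.35.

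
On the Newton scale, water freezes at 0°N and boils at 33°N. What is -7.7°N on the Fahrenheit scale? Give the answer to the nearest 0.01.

Linear interpolation between the fixed points: C = (-7.7 - 0) × 100 / (33 - 0) = -23.3333°C.
Then -23.3333 × 1.8 + 32 = -10.00°F.

-10.00°F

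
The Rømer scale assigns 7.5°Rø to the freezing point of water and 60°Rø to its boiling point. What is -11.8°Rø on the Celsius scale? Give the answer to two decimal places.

-36.76°C

Linear interpolation between the fixed points: C = (-11.8 - 7.5) × 100 / (60 - 7.5) = -36.7619°C.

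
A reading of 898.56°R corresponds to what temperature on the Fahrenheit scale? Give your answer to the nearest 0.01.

438.89°F

In Celsius: (898.56 - 491.67) × 5/9 = 226.0500°C.
In Fahrenheit: 226.0500 × 1.8 + 32 = 438.89°F.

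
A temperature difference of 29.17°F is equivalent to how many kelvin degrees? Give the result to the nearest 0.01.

Only the scale ratio 5/9 matters for a change in temperature.
29.17 × 5/9 = 16.21.

16.21 K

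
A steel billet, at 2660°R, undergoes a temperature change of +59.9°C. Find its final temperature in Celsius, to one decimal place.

Initial temperature in Celsius: (2660 - 491.67) × 5/9 = 1204.6278°C.
Final Celsius temperature: 1204.6278 + 59.9000 = 1264.5278°C.

1264.5°C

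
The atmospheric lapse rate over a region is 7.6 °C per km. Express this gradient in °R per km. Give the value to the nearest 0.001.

13.680 °R/km

Since only a temperature interval is involved, the additive offset between the scales drops out.
A change of 1°C is a change of 1.8°R, so 7.6 × 1.8 = 13.680.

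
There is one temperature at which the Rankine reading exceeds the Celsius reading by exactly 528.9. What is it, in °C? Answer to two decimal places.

46.54°C

Let C be the Celsius reading. The Rankine reading is R = 1.8·C + 491.67.
Require R - C = 528.9: (0.8)·C + 491.67 = 528.9.
C = (528.9 - 491.67) / (0.8) = 46.54.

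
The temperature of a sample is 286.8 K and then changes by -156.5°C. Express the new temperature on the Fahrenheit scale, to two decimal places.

Initial temperature in Celsius: 286.8 - 273.15 = 13.6500°C.
Final Celsius temperature: 13.6500 - 156.5000 = -142.8500°C.
In Fahrenheit: -142.8500 × 1.8 + 32 = -225.13°F.

-225.13°F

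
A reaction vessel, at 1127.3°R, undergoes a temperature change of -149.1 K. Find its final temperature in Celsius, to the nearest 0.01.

Initial temperature in Celsius: (1127.3 - 491.67) × 5/9 = 353.1278°C.
The 149.1 K change is an interval; Kelvin and Celsius degrees are the same size, so ΔC = -149.1°C.
Final Celsius temperature: 353.1278 - 149.1000 = 204.0278°C.

204.03°C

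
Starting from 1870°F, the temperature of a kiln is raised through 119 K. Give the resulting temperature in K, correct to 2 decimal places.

Initial temperature in Celsius: (1870 - 32) × 5/9 = 1021.1111°C.
The 119 K change is an interval; Kelvin and Celsius degrees are the same size, so ΔC = +119°C.
Final Celsius temperature: 1021.1111 + 119.0000 = 1140.1111°C.
In kelvin: 1140.1111 + 273.15 = 1413.26 K.

1413.26 K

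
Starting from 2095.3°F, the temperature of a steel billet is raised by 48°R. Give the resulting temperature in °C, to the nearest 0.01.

1172.94°C

Initial temperature in Celsius: (2095.3 - 32) × 5/9 = 1146.2778°C.
The 48°R change is an interval, so only the factor 5/9 applies: +48 × 5/9 = +26.6667°C.
Final Celsius temperature: 1146.2778 + 26.6667 = 1172.9444°C.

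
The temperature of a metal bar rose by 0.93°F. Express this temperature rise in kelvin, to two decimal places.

0.52 K

An interval of 1°F corresponds to 5/9 K.
0.93 × 5/9 = 0.52.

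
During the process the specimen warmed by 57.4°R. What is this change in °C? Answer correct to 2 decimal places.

For a temperature interval the offset drops out; only the factor 5/9 applies.
57.4 × 5/9 = 31.89.

31.89°C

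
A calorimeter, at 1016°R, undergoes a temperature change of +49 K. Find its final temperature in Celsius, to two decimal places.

340.29°C

Initial temperature in Celsius: (1016 - 491.67) × 5/9 = 291.2944°C.
The 49 K change is an interval; Kelvin and Celsius degrees are the same size, so ΔC = +49°C.
Final Celsius temperature: 291.2944 + 49.0000 = 340.2944°C.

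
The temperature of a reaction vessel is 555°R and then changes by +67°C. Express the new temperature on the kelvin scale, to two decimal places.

Initial temperature in Celsius: (555 - 491.67) × 5/9 = 35.1833°C.
Final Celsius temperature: 35.1833 + 67.0000 = 102.1833°C.
In kelvin: 102.1833 + 273.15 = 375.33 K.

375.33 K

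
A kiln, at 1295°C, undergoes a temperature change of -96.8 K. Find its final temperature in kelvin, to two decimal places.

The 96.8 K change is an interval; Kelvin and Celsius degrees are the same size, so ΔC = -96.8°C.
Final Celsius temperature: 1295.0000 - 96.8000 = 1198.2000°C.
In kelvin: 1198.2000 + 273.15 = 1471.35 K.

1471.35 K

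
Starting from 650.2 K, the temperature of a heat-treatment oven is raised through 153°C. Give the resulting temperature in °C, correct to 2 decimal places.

530.05°C

Initial temperature in Celsius: 650.2 - 273.15 = 377.0500°C.
Final Celsius temperature: 377.0500 + 153.0000 = 530.0500°C.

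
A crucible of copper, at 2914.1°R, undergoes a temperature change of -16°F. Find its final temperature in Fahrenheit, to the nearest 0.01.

Initial temperature in Celsius: (2914.1 - 491.67) × 5/9 = 1345.7944°C.
The 16°F change is an interval, so only the factor 5/9 applies: -16 × 5/9 = -8.8889°C.
Final Celsius temperature: 1345.7944 - 8.8889 = 1336.9056°C.
In Fahrenheit: 1336.9056 × 1.8 + 32 = 2438.43°F.

2438.43°F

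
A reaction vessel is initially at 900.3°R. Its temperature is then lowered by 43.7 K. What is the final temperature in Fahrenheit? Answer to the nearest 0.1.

Initial temperature in Celsius: (900.3 - 491.67) × 5/9 = 227.0167°C.
The 43.7 K change is an interval; Kelvin and Celsius degrees are the same size, so ΔC = -43.7°C.
Final Celsius temperature: 227.0167 - 43.7000 = 183.3167°C.
In Fahrenheit: 183.3167 × 1.8 + 32 = 362.0°F.

362.0°F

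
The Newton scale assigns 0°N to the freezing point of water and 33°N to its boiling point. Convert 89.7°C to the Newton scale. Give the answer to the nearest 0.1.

Linearly onto the Newton scale: 0 + (89.7000 / 100) × (33 - 0) = 29.6°N.

29.6°N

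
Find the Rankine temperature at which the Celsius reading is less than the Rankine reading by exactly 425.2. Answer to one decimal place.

342.1°R

Let R be the Rankine reading. The Celsius reading is C = 5/9·R - 273.15.
Require C - R = -425.2: (-4/9)·R - 273.15 = -425.2.
R = (-425.2 + 273.15) / (-4/9) = 342.1.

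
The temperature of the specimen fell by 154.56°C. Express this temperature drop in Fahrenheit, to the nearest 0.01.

Only the scale ratio 1.8 matters for a change in temperature.
154.56 × 1.8 = 278.21.

278.21°F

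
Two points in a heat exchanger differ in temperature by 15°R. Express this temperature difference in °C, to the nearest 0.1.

Only the scale ratio 5/9 matters for a change in temperature.
15 × 5/9 = 8.3.

8.3°C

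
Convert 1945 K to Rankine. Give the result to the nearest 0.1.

In Celsius: 1945 - 273.15 = 1671.8500°C.
In Rankine: 1671.8500 × 1.8 + 491.67 = 3501.0°R.

3501.0°R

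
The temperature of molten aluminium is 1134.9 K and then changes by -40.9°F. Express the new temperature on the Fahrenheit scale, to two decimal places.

Initial temperature in Celsius: 1134.9 - 273.15 = 861.7500°C.
The 40.9°F change is an interval, so only the factor 5/9 applies: -40.9 × 5/9 = -22.7222°C.
Final Celsius temperature: 861.7500 - 22.7222 = 839.0278°C.
In Fahrenheit: 839.0278 × 1.8 + 32 = 1542.25°F.

1542.25°F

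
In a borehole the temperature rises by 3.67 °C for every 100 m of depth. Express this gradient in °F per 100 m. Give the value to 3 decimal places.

Since only a temperature interval is involved, the additive offset between the scales drops out.
A change of 1°C is a change of 1.8°F, so 3.67 × 1.8 = 6.606.

6.606 °F/100 m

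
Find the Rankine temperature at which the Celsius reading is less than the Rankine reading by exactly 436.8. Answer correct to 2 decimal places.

Let R be the Rankine reading. The Celsius reading is C = 5/9·R - 273.15.
Require C - R = -436.8: (-4/9)·R - 273.15 = -436.8.
R = (-436.8 + 273.15) / (-4/9) = 368.21.

368.21°R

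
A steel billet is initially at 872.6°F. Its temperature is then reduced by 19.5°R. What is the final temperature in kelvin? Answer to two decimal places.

729.32 K

Initial temperature in Celsius: (872.6 - 32) × 5/9 = 467.0000°C.
The 19.5°R change is an interval, so only the factor 5/9 applies: -19.5 × 5/9 = -10.8333°C.
Final Celsius temperature: 467.0000 - 10.8333 = 456.1667°C.
In kelvin: 456.1667 + 273.15 = 729.32 K.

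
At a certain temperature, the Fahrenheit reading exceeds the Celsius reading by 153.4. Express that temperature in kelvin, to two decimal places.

Let x be the Celsius reading; then the Fahrenheit reading is 1.8·x + 32.
(1.8·x + 32) - x = 153.4  ⇒  (0.8)·x = 121.4  ⇒  x = 151.7500°C.
In kelvin: 151.7500 + 273.15 = 424.90 K.

424.90 K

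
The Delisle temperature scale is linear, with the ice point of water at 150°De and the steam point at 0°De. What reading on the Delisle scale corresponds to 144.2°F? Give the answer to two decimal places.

56.50°De

First in Celsius: (144.2 - 32) × 5/9 = 62.3333°C.
Linearly onto the Delisle scale: 150 + (62.3333 / 100) × (0 - 150) = 56.50°De.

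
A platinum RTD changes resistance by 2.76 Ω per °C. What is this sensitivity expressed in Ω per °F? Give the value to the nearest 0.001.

1.533 Ω per °F

The quantity depends on a temperature interval, so only the ratio of degree sizes applies; the offset between the scales is irrelevant.
A change of 1°F is a change of 5/9°C, so per °F the value is 2.76 × 5/9 = 1.533.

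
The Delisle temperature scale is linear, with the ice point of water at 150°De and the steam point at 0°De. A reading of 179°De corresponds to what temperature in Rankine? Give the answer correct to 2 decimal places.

Linear interpolation between the fixed points: C = (179 - 150) × 100 / (0 - 150) = -19.3333°C.
Then -19.3333 × 1.8 + 491.67 = 456.87°R.

456.87°R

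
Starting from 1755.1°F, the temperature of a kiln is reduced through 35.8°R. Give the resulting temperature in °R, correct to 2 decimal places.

Initial temperature in Celsius: (1755.1 - 32) × 5/9 = 957.2778°C.
The 35.8°R change is an interval, so only the factor 5/9 applies: -35.8 × 5/9 = -19.8889°C.
Final Celsius temperature: 957.2778 - 19.8889 = 937.3889°C.
In Rankine: 937.3889 × 1.8 + 491.67 = 2178.97°R.

2178.97°R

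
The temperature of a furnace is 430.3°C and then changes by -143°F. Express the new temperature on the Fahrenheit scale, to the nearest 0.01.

The 143°F change is an interval, so only the factor 5/9 applies: -143 × 5/9 = -79.4444°C.
Final Celsius temperature: 430.3000 - 79.4444 = 350.8556°C.
In Fahrenheit: 350.8556 × 1.8 + 32 = 663.54°F.

663.54°F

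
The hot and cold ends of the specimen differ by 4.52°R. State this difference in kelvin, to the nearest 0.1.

2.5 K

Only the scale ratio 5/9 matters for a change in temperature.
4.52 × 5/9 = 2.5.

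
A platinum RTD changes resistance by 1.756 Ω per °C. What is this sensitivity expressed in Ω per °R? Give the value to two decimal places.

0.98 Ω per °R

The quantity depends on a temperature interval, so only the ratio of degree sizes applies; the offset between the scales is irrelevant.
A change of 1°R is a change of 5/9°C, so per °R the value is 1.756 × 5/9 = 0.98.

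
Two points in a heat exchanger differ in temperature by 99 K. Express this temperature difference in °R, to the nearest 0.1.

178.2°R

An interval of 1 K corresponds to 1.8°R.
99 × 1.8 = 178.2.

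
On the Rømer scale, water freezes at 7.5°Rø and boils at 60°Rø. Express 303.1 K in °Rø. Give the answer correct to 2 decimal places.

First in Celsius: 303.1 - 273.15 = 29.9500°C.
Linearly onto the Rømer scale: 7.5 + (29.9500 / 100) × (60 - 7.5) = 23.22°Rø.

23.22°Rø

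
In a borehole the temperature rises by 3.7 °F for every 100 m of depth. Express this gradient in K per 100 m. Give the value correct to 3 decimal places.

Since only a temperature interval is involved, the additive offset between the scales drops out.
A change of 1°F is a change of 5/9 K, so 3.7 × 5/9 = 2.056.

2.056 K/100 m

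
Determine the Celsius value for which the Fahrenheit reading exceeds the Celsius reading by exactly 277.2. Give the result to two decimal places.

Let C be the Celsius reading. The Fahrenheit reading is F = 1.8·C + 32.
Require F - C = 277.2: (0.8)·C + 32 = 277.2.
C = (277.2 - 32) / (0.8) = 306.50.

306.50°C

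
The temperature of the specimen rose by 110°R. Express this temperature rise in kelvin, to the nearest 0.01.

Only the scale ratio 5/9 matters for a change in temperature.
110 × 5/9 = 61.11.

61.11 K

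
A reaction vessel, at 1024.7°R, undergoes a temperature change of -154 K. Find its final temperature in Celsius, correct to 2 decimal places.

142.13°C

Initial temperature in Celsius: (1024.7 - 491.67) × 5/9 = 296.1278°C.
The 154 K change is an interval; Kelvin and Celsius degrees are the same size, so ΔC = -154°C.
Final Celsius temperature: 296.1278 - 154.0000 = 142.1278°C.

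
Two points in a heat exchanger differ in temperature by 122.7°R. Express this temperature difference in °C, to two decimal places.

An interval of 1°R corresponds to 5/9°C.
122.7 × 5/9 = 68.17.

68.17°C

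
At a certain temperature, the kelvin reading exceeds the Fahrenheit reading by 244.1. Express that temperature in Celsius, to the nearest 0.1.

Let x be the Fahrenheit reading; then the kelvin reading is 5/9·x + 255.372.
(5/9·x + 255.372) - x = 244.1  ⇒  (-4/9)·x = -11.2722  ⇒  x = 25.3625°F.
In Celsius: (25.3625 - 32) × 5/9 = -3.7°C.

-3.7°C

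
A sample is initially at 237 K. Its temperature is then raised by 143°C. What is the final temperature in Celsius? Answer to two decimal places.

Initial temperature in Celsius: 237 - 273.15 = -36.1500°C.
Final Celsius temperature: -36.1500 + 143.0000 = 106.8500°C.

106.85°C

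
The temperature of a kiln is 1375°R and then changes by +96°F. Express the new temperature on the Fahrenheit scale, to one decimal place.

1011.3°F

Initial temperature in Celsius: (1375 - 491.67) × 5/9 = 490.7389°C.
The 96°F change is an interval, so only the factor 5/9 applies: +96 × 5/9 = +53.3333°C.
Final Celsius temperature: 490.7389 + 53.3333 = 544.0722°C.
In Fahrenheit: 544.0722 × 1.8 + 32 = 1011.3°F.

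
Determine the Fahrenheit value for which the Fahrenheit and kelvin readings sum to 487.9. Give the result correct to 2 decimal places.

Let F be the Fahrenheit reading. The kelvin reading is K = 5/9·F + 255.372.
Require F + K = 487.9: (14/9)·F + 255.372 = 487.9.
F = (487.9 - 255.372) / (14/9) = 149.48.

149.48°F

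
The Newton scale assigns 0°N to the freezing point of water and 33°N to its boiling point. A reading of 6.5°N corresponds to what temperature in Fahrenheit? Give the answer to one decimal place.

Linear interpolation between the fixed points: C = (6.5 - 0) × 100 / (33 - 0) = 19.6970°C.
Then 19.6970 × 1.8 + 32 = 67.5°F.

67.5°F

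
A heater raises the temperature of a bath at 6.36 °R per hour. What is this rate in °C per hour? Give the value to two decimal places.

3.53 °C/hour

The quantity depends on a temperature interval, so only the ratio of degree sizes applies; the offset between the scales is irrelevant.
A change of 1°R is a change of 5/9°C, so 6.36 × 5/9 = 3.53.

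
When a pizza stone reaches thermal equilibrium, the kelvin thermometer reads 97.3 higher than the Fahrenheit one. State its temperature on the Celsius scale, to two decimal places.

179.81°C

Let x be the Fahrenheit reading; then the kelvin reading is 5/9·x + 255.372.
(5/9·x + 255.372) - x = 97.3  ⇒  (-4/9)·x = -158.072  ⇒  x = 355.6625°F.
In Celsius: (355.6625 - 32) × 5/9 = 179.81°C.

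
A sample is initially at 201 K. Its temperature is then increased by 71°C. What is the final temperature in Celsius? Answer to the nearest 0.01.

Initial temperature in Celsius: 201 - 273.15 = -72.1500°C.
Final Celsius temperature: -72.1500 + 71.0000 = -1.1500°C.

-1.15°C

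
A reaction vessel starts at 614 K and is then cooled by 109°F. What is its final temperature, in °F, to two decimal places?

Initial temperature in Celsius: 614 - 273.15 = 340.8500°C.
The 109°F change is an interval, so only the factor 5/9 applies: -109 × 5/9 = -60.5556°C.
Final Celsius temperature: 340.8500 - 60.5556 = 280.2944°C.
In Fahrenheit: 280.2944 × 1.8 + 32 = 536.53°F.

536.53°F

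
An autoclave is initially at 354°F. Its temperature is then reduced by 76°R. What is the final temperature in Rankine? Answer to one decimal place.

737.7°R

Initial temperature in Celsius: (354 - 32) × 5/9 = 178.8889°C.
The 76°R change is an interval, so only the factor 5/9 applies: -76 × 5/9 = -42.2222°C.
Final Celsius temperature: 178.8889 - 42.2222 = 136.6667°C.
In Rankine: 136.6667 × 1.8 + 491.67 = 737.7°R.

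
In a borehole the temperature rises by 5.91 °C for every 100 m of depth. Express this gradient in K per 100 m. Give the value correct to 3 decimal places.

Since only a temperature interval is involved, the additive offset between the scales drops out.
A change of 1°C is a change of 1 K, so 5.91 × 1 = 5.910.

5.910 K/100 m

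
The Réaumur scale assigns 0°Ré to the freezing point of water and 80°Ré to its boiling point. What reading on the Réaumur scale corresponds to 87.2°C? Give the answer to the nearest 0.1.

69.8°Ré

Linearly onto the Réaumur scale: 0 + (87.2000 / 100) × (80 - 0) = 69.8°Ré.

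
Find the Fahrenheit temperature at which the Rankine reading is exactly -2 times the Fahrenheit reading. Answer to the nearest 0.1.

-153.2°F

Let F be the Fahrenheit reading. The Rankine reading is R = 1·F + 459.67.
Require R = -2·F: 1·F + 459.67 = -2·F.
(3)·F = -459.67  ⇒  F = -153.2.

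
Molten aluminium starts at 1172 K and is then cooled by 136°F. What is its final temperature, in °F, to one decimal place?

Initial temperature in Celsius: 1172 - 273.15 = 898.8500°C.
The 136°F change is an interval, so only the factor 5/9 applies: -136 × 5/9 = -75.5556°C.
Final Celsius temperature: 898.8500 - 75.5556 = 823.2944°C.
In Fahrenheit: 823.2944 × 1.8 + 32 = 1513.9°F.

1513.9°F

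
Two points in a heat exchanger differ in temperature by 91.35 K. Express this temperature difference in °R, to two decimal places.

164.43°R

Only the scale ratio 1.8 matters for a change in temperature.
91.35 × 1.8 = 164.43.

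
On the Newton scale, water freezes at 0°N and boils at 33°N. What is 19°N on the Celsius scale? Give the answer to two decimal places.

Linear interpolation between the fixed points: C = (19 - 0) × 100 / (33 - 0) = 57.5758°C.

57.58°C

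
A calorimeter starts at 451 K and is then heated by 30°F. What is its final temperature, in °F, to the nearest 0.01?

Initial temperature in Celsius: 451 - 273.15 = 177.8500°C.
The 30°F change is an interval, so only the factor 5/9 applies: +30 × 5/9 = +16.6667°C.
Final Celsius temperature: 177.8500 + 16.6667 = 194.5167°C.
In Fahrenheit: 194.5167 × 1.8 + 32 = 382.13°F.

382.13°F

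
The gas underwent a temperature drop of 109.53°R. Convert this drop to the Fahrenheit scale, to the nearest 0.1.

109.5°F

Rankine and Fahrenheit degrees are the same size, so the interval is unchanged: 109.5.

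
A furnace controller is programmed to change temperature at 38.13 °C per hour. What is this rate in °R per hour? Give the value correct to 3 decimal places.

68.634 °R/hour

The quantity depends on a temperature interval, so only the ratio of degree sizes applies; the offset between the scales is irrelevant.
A change of 1°C is a change of 1.8°R, so 38.13 × 1.8 = 68.634.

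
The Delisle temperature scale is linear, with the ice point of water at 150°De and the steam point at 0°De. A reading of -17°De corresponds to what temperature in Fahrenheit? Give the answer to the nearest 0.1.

Linear interpolation between the fixed points: C = (-17 - 150) × 100 / (0 - 150) = 111.3333°C.
Then 111.3333 × 1.8 + 32 = 232.4°F.

232.4°F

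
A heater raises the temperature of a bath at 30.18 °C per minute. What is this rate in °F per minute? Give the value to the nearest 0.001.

54.324 °F/minute

The quantity depends on a temperature interval, so only the ratio of degree sizes applies; the offset between the scales is irrelevant.
A change of 1°C is a change of 1.8°F, so 30.18 × 1.8 = 54.324.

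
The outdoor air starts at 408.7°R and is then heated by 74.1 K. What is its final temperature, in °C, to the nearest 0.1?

Initial temperature in Celsius: (408.7 - 491.67) × 5/9 = -46.0944°C.
The 74.1 K change is an interval; Kelvin and Celsius degrees are the same size, so ΔC = +74.1°C.
Final Celsius temperature: -46.0944 + 74.1000 = 28.0056°C.

28.0°C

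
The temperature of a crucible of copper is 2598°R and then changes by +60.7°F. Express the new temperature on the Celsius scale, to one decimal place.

1203.9°C

Initial temperature in Celsius: (2598 - 491.67) × 5/9 = 1170.1833°C.
The 60.7°F change is an interval, so only the factor 5/9 applies: +60.7 × 5/9 = +33.7222°C.
Final Celsius temperature: 1170.1833 + 33.7222 = 1203.9056°C.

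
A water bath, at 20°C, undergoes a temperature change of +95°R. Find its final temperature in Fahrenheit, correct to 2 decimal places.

The 95°R change is an interval, so only the factor 5/9 applies: +95 × 5/9 = +52.7778°C.
Final Celsius temperature: 20.0000 + 52.7778 = 72.7778°C.
In Fahrenheit: 72.7778 × 1.8 + 32 = 163.00°F.

163.00°F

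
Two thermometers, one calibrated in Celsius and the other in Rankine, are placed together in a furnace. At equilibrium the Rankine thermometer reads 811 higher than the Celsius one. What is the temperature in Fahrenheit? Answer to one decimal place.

750.5°F

Let x be the Celsius reading; then the Rankine reading is 1.8·x + 491.67.
(1.8·x + 491.67) - x = 811  ⇒  (0.8)·x = 319.33  ⇒  x = 399.1625°C.
In Fahrenheit: 399.1625 × 1.8 + 32 = 750.5°F.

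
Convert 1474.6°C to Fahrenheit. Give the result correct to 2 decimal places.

In Fahrenheit: 1474.6000 × 1.8 + 32 = 2686.28°F.

2686.28°F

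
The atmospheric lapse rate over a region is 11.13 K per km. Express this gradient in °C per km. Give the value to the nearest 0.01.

11.13 °C/km

Since only a temperature interval is involved, the additive offset between the scales drops out.
A change of 1 K is a change of 1°C, so 11.13 × 1 = 11.13.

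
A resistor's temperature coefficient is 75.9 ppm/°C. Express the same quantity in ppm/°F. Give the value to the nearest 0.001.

42.167 ppm/°F

The quantity depends on a temperature interval, so only the ratio of degree sizes applies; the offset between the scales is irrelevant.
A change of 1°F is a change of 5/9°C, so per °F the value is 75.9 × 5/9 = 42.167.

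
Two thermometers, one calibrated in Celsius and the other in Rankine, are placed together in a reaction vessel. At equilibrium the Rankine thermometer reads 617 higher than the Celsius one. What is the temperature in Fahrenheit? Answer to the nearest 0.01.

313.99°F

Let x be the Celsius reading; then the Rankine reading is 1.8·x + 491.67.
(1.8·x + 491.67) - x = 617  ⇒  (0.8)·x = 125.33  ⇒  x = 156.6625°C.
In Fahrenheit: 156.6625 × 1.8 + 32 = 313.99°F.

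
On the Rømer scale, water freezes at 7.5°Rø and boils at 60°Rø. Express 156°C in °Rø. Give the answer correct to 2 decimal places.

Linearly onto the Rømer scale: 7.5 + (156.0000 / 100) × (60 - 7.5) = 89.40°Rø.

89.40°Rø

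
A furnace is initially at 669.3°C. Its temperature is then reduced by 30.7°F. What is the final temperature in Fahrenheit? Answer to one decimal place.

The 30.7°F change is an interval, so only the factor 5/9 applies: -30.7 × 5/9 = -17.0556°C.
Final Celsius temperature: 669.3000 - 17.0556 = 652.2444°C.
In Fahrenheit: 652.2444 × 1.8 + 32 = 1206.0°F.

1206.0°F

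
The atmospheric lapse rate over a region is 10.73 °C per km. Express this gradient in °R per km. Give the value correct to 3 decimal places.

The quantity depends on a temperature interval, so only the ratio of degree sizes applies; the offset between the scales is irrelevant.
A change of 1°C is a change of 1.8°R, so 10.73 × 1.8 = 19.314.

19.314 °R/km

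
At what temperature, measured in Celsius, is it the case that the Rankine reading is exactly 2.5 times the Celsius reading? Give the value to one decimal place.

Let C be the Celsius reading. The Rankine reading is R = 1.8·C + 491.67.
Require R = 2.5·C: 1.8·C + 491.67 = 2.5·C.
(-0.7)·C = -491.67  ⇒  C = 702.4.

702.4°C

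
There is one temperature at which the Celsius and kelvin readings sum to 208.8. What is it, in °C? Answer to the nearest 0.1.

-32.2°C

Let C be the Celsius reading. The kelvin reading is K = 1·C + 273.15.
Require C + K = 208.8: (2)·C + 273.15 = 208.8.
C = (208.8 - 273.15) / (2) = -32.2.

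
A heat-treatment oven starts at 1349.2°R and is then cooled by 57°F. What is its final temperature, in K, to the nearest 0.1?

717.9 K

Initial temperature in Celsius: (1349.2 - 491.67) × 5/9 = 476.4056°C.
The 57°F change is an interval, so only the factor 5/9 applies: -57 × 5/9 = -31.6667°C.
Final Celsius temperature: 476.4056 - 31.6667 = 444.7389°C.
In kelvin: 444.7389 + 273.15 = 717.9 K.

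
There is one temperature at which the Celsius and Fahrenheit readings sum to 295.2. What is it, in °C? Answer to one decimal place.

94.0°C

Let C be the Celsius reading. The Fahrenheit reading is F = 1.8·C + 32.
Require C + F = 295.2: (2.8)·C + 32 = 295.2.
C = (295.2 - 32) / (2.8) = 94.0.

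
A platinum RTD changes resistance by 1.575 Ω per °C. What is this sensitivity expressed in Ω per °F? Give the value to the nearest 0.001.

The quantity depends on a temperature interval, so only the ratio of degree sizes applies; the offset between the scales is irrelevant.
A change of 1°F is a change of 5/9°C, so per °F the value is 1.575 × 5/9 = 0.875.

0.875 Ω per °F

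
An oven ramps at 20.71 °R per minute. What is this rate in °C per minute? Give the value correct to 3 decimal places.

11.506 °C/minute

The quantity depends on a temperature interval, so only the ratio of degree sizes applies; the offset between the scales is irrelevant.
A change of 1°R is a change of 5/9°C, so 20.71 × 5/9 = 11.506.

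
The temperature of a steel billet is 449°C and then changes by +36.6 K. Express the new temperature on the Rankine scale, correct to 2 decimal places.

1365.75°R

The 36.6 K change is an interval; Kelvin and Celsius degrees are the same size, so ΔC = +36.6°C.
Final Celsius temperature: 449.0000 + 36.6000 = 485.6000°C.
In Rankine: 485.6000 × 1.8 + 491.67 = 1365.75°R.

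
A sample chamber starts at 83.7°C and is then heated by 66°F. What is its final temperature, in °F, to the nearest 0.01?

248.66°F

The 66°F change is an interval, so only the factor 5/9 applies: +66 × 5/9 = +36.6667°C.
Final Celsius temperature: 83.7000 + 36.6667 = 120.3667°C.
In Fahrenheit: 120.3667 × 1.8 + 32 = 248.66°F.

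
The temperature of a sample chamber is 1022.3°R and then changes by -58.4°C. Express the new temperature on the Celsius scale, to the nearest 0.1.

236.4°C

Initial temperature in Celsius: (1022.3 - 491.67) × 5/9 = 294.7944°C.
Final Celsius temperature: 294.7944 - 58.4000 = 236.3944°C.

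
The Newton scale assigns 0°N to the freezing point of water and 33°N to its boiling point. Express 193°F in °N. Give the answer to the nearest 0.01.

First in Celsius: (193 - 32) × 5/9 = 89.4444°C.
Linearly onto the Newton scale: 0 + (89.4444 / 100) × (33 - 0) = 29.52°N.

29.52°N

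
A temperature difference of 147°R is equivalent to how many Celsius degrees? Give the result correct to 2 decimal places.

Only the scale ratio 5/9 matters for a change in temperature.
147 × 5/9 = 81.67.

81.67°C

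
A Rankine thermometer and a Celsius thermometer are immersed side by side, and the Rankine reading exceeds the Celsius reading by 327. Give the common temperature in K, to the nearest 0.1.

67.3 K

Let x be the Rankine reading; then the Celsius reading is 5/9·x - 273.15.
(5/9·x - 273.15) - x = -327  ⇒  (-4/9)·x = -53.85  ⇒  x = 121.1625°R.
In Celsius: (121.1625 - 491.67) × 5/9 = -205.8375°C.
In kelvin: -205.8375 + 273.15 = 67.3 K.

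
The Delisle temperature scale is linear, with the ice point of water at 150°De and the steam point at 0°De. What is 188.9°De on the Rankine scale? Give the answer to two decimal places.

444.99°R

Linear interpolation between the fixed points: C = (188.9 - 150) × 100 / (0 - 150) = -25.9333°C.
Then -25.9333 × 1.8 + 491.67 = 444.99°R.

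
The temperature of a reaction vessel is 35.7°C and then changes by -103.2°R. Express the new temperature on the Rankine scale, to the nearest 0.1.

452.7°R

The 103.2°R change is an interval, so only the factor 5/9 applies: -103.2 × 5/9 = -57.3333°C.
Final Celsius temperature: 35.7000 - 57.3333 = -21.6333°C.
In Rankine: -21.6333 × 1.8 + 491.67 = 452.7°R.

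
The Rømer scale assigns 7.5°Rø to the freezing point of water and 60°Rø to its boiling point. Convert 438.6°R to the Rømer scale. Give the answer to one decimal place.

-8.0°Rø

First in Celsius: (438.6 - 491.67) × 5/9 = -29.4833°C.
Linearly onto the Rømer scale: 7.5 + (-29.4833 / 100) × (60 - 7.5) = -8.0°Rø.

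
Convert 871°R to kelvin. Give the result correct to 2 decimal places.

483.89 K

In Celsius: (871 - 491.67) × 5/9 = 210.7389°C.
In kelvin: 210.7389 + 273.15 = 483.89 K.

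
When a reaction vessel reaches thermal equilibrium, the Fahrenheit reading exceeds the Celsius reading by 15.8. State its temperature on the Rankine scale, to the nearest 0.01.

455.22°R

Let x be the Fahrenheit reading; then the Celsius reading is 5/9·x - 17.7778.
(5/9·x - 17.7778) - x = -15.8  ⇒  (-4/9)·x = 89/45  ⇒  x = -4.4500°F.
In Celsius: (-4.45 - 32) × 5/9 = -20.2500°C.
In Rankine: -20.2500 × 1.8 + 491.67 = 455.22°R.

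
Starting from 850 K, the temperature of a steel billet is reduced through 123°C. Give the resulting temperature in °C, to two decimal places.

Initial temperature in Celsius: 850 - 273.15 = 576.8500°C.
Final Celsius temperature: 576.8500 - 123.0000 = 453.8500°C.

453.85°C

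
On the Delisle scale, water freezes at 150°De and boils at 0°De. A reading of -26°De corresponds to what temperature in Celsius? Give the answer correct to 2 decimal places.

Linear interpolation between the fixed points: C = (-26 - 150) × 100 / (0 - 150) = 117.3333°C.

117.33°C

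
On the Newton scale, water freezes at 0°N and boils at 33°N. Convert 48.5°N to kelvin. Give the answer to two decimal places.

420.12 K

Linear interpolation between the fixed points: C = (48.5 - 0) × 100 / (33 - 0) = 146.9697°C.
Then 146.9697 + 273.15 = 420.12 K.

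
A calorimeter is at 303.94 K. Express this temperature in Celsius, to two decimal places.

30.79°C

In Celsius: 303.94 - 273.15 = 30.7900°C.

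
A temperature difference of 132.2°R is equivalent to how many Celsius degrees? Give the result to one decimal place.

Only the scale ratio 5/9 matters for a change in temperature.
132.2 × 5/9 = 73.4.

73.4°C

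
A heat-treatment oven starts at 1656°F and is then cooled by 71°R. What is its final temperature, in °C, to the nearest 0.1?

862.8°C

Initial temperature in Celsius: (1656 - 32) × 5/9 = 902.2222°C.
The 71°R change is an interval, so only the factor 5/9 applies: -71 × 5/9 = -39.4444°C.
Final Celsius temperature: 902.2222 - 39.4444 = 862.7778°C.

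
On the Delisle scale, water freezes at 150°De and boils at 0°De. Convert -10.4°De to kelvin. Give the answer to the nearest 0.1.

Linear interpolation between the fixed points: C = (-10.4 - 150) × 100 / (0 - 150) = 106.9333°C.
Then 106.9333 + 273.15 = 380.1 K.

380.1 K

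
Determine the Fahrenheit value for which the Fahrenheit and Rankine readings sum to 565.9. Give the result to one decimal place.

Let F be the Fahrenheit reading. The Rankine reading is R = 1·F + 459.67.
Require F + R = 565.9: (2)·F + 459.67 = 565.9.
F = (565.9 - 459.67) / (2) = 53.1.

53.1°F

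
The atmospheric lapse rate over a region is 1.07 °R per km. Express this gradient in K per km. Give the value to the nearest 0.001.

The quantity depends on a temperature interval, so only the ratio of degree sizes applies; the offset between the scales is irrelevant.
A change of 1°R is a change of 5/9 K, so 1.07 × 5/9 = 0.594.

0.594 K/km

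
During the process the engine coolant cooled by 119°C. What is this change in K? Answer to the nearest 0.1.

119.0 K

Celsius and kelvin degrees are the same size, so the interval is unchanged: 119.0.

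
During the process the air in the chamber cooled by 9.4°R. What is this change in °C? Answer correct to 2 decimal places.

5.22°C

Only the scale ratio 5/9 matters for a change in temperature.
9.4 × 5/9 = 5.22.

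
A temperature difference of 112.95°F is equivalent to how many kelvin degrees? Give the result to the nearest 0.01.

Only the scale ratio 5/9 matters for a change in temperature.
112.95 × 5/9 = 62.75.

62.75 K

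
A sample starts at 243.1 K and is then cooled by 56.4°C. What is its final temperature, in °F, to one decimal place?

Initial temperature in Celsius: 243.1 - 273.15 = -30.0500°C.
Final Celsius temperature: -30.0500 - 56.4000 = -86.4500°C.
In Fahrenheit: -86.4500 × 1.8 + 32 = -123.6°F.

-123.6°F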